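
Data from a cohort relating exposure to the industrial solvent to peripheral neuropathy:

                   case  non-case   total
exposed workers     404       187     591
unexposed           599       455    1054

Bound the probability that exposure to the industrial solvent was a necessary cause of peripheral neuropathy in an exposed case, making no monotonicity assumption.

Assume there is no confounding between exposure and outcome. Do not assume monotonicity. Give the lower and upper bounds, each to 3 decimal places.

p₁ = P(outcome | exposed) = 404/591 = 0.68359
p₀ = P(outcome | unexposed) = 599/1054 = 0.56831
Under exogeneity alone the bounds on PN are max{0,(p₁−p₀)/p₁} ≤ PN ≤ min{1,(1−p₀)/p₁}.
  lower = (p₁ − p₀)/p₁ = 0.11528 / 0.68359 ≈ 0.1686
  upper = min{1, (1 − p₀)/p₁} = 0.43169 / 0.68359 ≈ 0.6315

0.169 ≤ PN ≤ 0.632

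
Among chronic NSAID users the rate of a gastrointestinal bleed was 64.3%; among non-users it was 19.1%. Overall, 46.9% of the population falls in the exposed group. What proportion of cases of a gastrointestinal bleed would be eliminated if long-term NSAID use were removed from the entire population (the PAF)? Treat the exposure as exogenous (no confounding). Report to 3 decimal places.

p₁ = 0.643, p₀ = 0.191.
Overall risk P(Y=1) = π·p₁ + (1−π)·p₀ = 0.469×0.643 + 0.531×0.191 = 0.40299.
Under exogeneity, PAF = [P(Y=1) − p₀] / P(Y=1).
PAF = (0.40299 − 0.191) / 0.40299 ≈ 0.5260

PAF ≈ 0.526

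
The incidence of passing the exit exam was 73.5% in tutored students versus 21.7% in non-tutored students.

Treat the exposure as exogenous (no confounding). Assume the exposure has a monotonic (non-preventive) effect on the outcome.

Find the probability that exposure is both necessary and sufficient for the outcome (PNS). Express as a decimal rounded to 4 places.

p₁ = 0.735, p₀ = 0.217.
Under exogeneity and monotonicity, PNS = p₁ − p₀.
PNS = 0.735 − 0.217 = 0.518

PNS ≈ 0.5180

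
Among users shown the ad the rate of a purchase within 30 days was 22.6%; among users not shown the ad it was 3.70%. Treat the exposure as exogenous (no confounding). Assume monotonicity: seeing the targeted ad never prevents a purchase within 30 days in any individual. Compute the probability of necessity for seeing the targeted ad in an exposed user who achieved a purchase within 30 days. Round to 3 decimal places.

PN ≈ 0.836

p₁ = 0.226, p₀ = 0.037.
Under exogeneity and monotonicity, PN = (p₁ − p₀) / p₁.
PN = (0.226 − 0.037) / 0.226 = 0.189 / 0.226 ≈ 0.8363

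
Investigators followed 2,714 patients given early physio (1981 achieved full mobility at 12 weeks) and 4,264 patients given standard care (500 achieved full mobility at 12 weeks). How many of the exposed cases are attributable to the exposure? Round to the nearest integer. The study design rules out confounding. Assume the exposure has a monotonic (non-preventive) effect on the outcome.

p₁ = P(outcome | exposed) = 1981/2714 = 0.72992
p₀ = P(outcome | unexposed) = 500/4264 = 0.11726
PN = (p₁ − p₀)/p₁ = (0.72992 − 0.11726) / 0.72992 ≈ 0.83935.
Attributable cases ≈ PN × (exposed cases) = 0.83935 × 1981 ≈ 1662.75.

about 1663 cases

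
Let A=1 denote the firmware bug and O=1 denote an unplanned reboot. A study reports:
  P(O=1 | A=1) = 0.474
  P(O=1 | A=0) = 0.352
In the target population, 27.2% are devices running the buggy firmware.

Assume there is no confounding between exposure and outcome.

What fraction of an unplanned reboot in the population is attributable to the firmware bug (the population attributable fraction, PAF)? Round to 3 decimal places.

Let p₁ = 0.474, p₀ = 0.352.
Overall risk P(Y=1) = π·p₁ + (1−π)·p₀ = 0.272×0.474 + 0.728×0.352 = 0.38518.
Under exogeneity, PAF = [P(Y=1) − p₀] / P(Y=1).
PAF = (0.38518 − 0.352) / 0.38518 ≈ 0.0862

PAF ≈ 0.086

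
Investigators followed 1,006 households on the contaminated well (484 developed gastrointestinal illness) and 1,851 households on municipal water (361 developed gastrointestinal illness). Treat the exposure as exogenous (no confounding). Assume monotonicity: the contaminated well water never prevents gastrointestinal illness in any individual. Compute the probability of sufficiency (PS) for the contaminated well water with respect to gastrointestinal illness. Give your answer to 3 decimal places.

PS ≈ 0.355

p₁ = P(outcome | exposed) = 484/1006 = 0.48111
p₀ = P(outcome | unexposed) = 361/1851 = 0.19503
Under exogeneity and monotonicity, PS = (p₁ − p₀) / (1 − p₀).
PS = (0.48111 − 0.19503) / (1 − 0.19503) = 0.28608 / 0.80497 ≈ 0.3554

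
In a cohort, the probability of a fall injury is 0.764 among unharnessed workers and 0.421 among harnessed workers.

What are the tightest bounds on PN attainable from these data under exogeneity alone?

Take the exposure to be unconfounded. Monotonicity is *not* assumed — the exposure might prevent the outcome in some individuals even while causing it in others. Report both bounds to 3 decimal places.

Let p₁ = 0.764, p₀ = 0.421.
Under exogeneity alone the bounds on PN are max{0,(p₁−p₀)/p₁} ≤ PN ≤ min{1,(1−p₀)/p₁}.
  lower = (p₁ − p₀)/p₁ = 0.343 / 0.764 ≈ 0.4490
  upper = min{1, (1 − p₀)/p₁} = 0.579 / 0.764 ≈ 0.7579

0.449 ≤ PN ≤ 0.758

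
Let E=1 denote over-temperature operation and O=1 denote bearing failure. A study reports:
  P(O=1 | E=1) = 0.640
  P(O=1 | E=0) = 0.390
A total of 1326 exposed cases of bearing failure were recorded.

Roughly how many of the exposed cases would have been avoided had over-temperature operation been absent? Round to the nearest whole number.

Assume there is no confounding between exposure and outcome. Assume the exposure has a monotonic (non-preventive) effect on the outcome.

about 518 cases

Let p₁ = 0.64, p₀ = 0.39.
PN = (p₁ − p₀)/p₁ = (0.64 − 0.39) / 0.64 ≈ 0.39062.
Attributable cases ≈ PN × (exposed cases) = 0.39062 × 1326 ≈ 517.97.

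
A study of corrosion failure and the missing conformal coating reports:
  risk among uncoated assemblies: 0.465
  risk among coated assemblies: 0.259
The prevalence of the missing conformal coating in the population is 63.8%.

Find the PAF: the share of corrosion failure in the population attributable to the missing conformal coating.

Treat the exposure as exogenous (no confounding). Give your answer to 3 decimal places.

Let p₁ = 0.465, p₀ = 0.259.
Overall risk P(Y=1) = π·p₁ + (1−π)·p₀ = 0.638×0.465 + 0.362×0.259 = 0.39043.
Under exogeneity, PAF = [P(Y=1) − p₀] / P(Y=1).
PAF = (0.39043 − 0.259) / 0.39043 ≈ 0.3366

PAF ≈ 0.337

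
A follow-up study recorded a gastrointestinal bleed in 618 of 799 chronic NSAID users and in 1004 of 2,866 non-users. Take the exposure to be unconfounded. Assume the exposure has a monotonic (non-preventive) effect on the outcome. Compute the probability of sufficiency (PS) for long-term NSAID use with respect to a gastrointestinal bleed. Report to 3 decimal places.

p₁ = P(outcome | exposed) = 618/799 = 0.77347
p₀ = P(outcome | unexposed) = 1004/2866 = 0.35031
Under exogeneity and monotonicity, PS = (p₁ − p₀) / (1 − p₀).
PS = (0.77347 − 0.35031) / (1 − 0.35031) = 0.42315 / 0.64969 ≈ 0.6513

PS ≈ 0.651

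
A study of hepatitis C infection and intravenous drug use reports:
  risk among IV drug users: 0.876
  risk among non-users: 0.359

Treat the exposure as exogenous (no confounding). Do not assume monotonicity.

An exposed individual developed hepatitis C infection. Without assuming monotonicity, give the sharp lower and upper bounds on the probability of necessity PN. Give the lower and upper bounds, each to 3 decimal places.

Let p₁ = 0.876, p₀ = 0.359.
Under exogeneity alone the bounds on PN are max{0,(p₁−p₀)/p₁} ≤ PN ≤ min{1,(1−p₀)/p₁}.
  lower = (p₁ − p₀)/p₁ = 0.517 / 0.876 ≈ 0.5902
  upper = min{1, (1 − p₀)/p₁} = 0.641 / 0.876 ≈ 0.7317

0.590 ≤ PN ≤ 0.732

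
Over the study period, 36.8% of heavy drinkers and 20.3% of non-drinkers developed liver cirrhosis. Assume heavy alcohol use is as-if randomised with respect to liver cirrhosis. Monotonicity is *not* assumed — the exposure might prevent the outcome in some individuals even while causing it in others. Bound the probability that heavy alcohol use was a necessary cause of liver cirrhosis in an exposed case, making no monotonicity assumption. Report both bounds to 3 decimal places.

p₁ = 0.368, p₀ = 0.203.
Under exogeneity alone the bounds on PN are max{0,(p₁−p₀)/p₁} ≤ PN ≤ min{1,(1−p₀)/p₁}.
  lower = (p₁ − p₀)/p₁ = 0.165 / 0.368 ≈ 0.4484
  upper = min{1, (1 − p₀)/p₁} = 0.797 / 0.368 ≈ 2.1658 → capped at 1

0.448 ≤ PN ≤ 1.000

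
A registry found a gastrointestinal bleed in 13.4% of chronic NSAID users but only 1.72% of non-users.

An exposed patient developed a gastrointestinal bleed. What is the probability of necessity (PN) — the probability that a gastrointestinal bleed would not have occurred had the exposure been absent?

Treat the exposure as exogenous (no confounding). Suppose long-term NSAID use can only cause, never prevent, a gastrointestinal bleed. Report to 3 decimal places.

p₁ = 0.134, p₀ = 0.0172.
Under exogeneity and monotonicity, PN = (p₁ − p₀) / p₁.
PN = (0.134 − 0.0172) / 0.134 = 0.1168 / 0.134 ≈ 0.8716

PN ≈ 0.872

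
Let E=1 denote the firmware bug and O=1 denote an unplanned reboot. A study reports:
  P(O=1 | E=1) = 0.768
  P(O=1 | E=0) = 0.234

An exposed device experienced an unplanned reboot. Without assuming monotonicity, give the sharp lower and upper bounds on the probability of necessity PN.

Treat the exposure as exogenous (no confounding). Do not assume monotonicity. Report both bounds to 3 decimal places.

0.695 ≤ PN ≤ 0.997

Let p₁ = 0.768, p₀ = 0.234.
Under exogeneity alone the bounds on PN are max{0,(p₁−p₀)/p₁} ≤ PN ≤ min{1,(1−p₀)/p₁}.
  lower = (p₁ − p₀)/p₁ = 0.534 / 0.768 ≈ 0.6953
  upper = min{1, (1 − p₀)/p₁} = 0.766 / 0.768 ≈ 0.9974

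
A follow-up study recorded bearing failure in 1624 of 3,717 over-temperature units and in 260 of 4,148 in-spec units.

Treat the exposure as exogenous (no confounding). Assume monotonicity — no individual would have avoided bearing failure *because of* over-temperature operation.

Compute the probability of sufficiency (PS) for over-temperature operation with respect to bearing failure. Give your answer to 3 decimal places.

PS ≈ 0.399

p₁ = P(outcome | exposed) = 1624/3717 = 0.43691
p₀ = P(outcome | unexposed) = 260/4148 = 0.062681
Under exogeneity and monotonicity, PS = (p₁ − p₀) / (1 − p₀).
PS = (0.43691 − 0.062681) / (1 − 0.062681) = 0.37423 / 0.93732 ≈ 0.3993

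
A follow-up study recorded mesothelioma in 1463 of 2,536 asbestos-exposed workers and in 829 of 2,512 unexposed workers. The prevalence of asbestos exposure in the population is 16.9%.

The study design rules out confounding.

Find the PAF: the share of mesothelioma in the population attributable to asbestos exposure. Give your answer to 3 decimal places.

PAF ≈ 0.112

p₁ = P(outcome | exposed) = 1463/2536 = 0.57689
p₀ = P(outcome | unexposed) = 829/2512 = 0.33002
Overall risk P(Y=1) = π·p₁ + (1−π)·p₀ = 0.169×0.57689 + 0.831×0.33002 = 0.37174.
Under exogeneity, PAF = [P(Y=1) − p₀] / P(Y=1).
PAF = (0.37174 − 0.33002) / 0.37174 ≈ 0.1122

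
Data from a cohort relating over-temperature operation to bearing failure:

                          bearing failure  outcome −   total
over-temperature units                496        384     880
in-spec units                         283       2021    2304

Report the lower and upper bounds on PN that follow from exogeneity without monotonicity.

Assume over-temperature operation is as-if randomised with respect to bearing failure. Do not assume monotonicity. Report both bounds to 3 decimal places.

p₁ = P(outcome | exposed) = 496/880 = 0.56364
p₀ = P(outcome | unexposed) = 283/2304 = 0.12283
Under exogeneity alone the bounds on PN are max{0,(p₁−p₀)/p₁} ≤ PN ≤ min{1,(1−p₀)/p₁}.
  lower = (p₁ − p₀)/p₁ = 0.44081 / 0.56364 ≈ 0.7821
  upper = min{1, (1 − p₀)/p₁} = 0.87717 / 0.56364 ≈ 1.5563 → capped at 1

0.782 ≤ PN ≤ 1.000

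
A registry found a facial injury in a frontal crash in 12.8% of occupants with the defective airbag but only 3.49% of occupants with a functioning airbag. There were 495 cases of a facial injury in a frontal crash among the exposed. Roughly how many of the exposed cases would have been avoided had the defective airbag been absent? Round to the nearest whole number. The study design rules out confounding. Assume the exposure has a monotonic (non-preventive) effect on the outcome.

about 360 cases

p₁ = 0.128, p₀ = 0.0349.
PN = (p₁ − p₀)/p₁ = (0.128 − 0.0349) / 0.128 ≈ 0.72734.
Attributable cases ≈ PN × (exposed cases) = 0.72734 × 495 ≈ 360.04.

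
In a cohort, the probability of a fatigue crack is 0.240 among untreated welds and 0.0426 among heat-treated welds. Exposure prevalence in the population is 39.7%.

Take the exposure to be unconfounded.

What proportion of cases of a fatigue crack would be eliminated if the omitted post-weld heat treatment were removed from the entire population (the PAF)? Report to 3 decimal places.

PAF ≈ 0.648

Let p₁ = 0.24, p₀ = 0.0426.
Overall risk P(Y=1) = π·p₁ + (1−π)·p₀ = 0.397×0.24 + 0.603×0.0426 = 0.12097.
Under exogeneity, PAF = [P(Y=1) − p₀] / P(Y=1).
PAF = (0.12097 − 0.0426) / 0.12097 ≈ 0.6478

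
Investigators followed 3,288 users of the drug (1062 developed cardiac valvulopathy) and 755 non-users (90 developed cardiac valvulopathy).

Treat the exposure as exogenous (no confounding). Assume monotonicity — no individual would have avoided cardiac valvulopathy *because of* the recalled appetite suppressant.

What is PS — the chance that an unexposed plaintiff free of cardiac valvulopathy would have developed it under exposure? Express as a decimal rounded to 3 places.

p₁ = P(outcome | exposed) = 1062/3288 = 0.32299
p₀ = P(outcome | unexposed) = 90/755 = 0.11921
Under exogeneity and monotonicity, PS = (p₁ − p₀) / (1 − p₀).
PS = (0.32299 − 0.11921) / (1 − 0.11921) = 0.20379 / 0.88079 ≈ 0.2314

PS ≈ 0.231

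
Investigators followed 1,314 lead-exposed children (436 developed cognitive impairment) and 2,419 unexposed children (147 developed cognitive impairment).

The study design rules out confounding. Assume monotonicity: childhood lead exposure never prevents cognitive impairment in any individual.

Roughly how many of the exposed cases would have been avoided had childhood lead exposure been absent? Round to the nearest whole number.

p₁ = P(outcome | exposed) = 436/1314 = 0.33181
p₀ = P(outcome | unexposed) = 147/2419 = 0.060769
PN = (p₁ − p₀)/p₁ = (0.33181 − 0.060769) / 0.33181 ≈ 0.81686.
Attributable cases ≈ PN × (exposed cases) = 0.81686 × 436 ≈ 356.15.

about 356 cases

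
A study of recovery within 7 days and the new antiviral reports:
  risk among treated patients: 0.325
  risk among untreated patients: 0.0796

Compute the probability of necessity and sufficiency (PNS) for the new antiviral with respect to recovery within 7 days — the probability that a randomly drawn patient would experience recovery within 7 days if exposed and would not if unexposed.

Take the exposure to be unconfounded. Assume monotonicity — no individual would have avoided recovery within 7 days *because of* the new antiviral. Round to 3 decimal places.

PNS ≈ 0.245

Let p₁ = 0.325, p₀ = 0.0796.
Under exogeneity and monotonicity, PNS = p₁ − p₀.
PNS = 0.325 − 0.0796 = 0.2454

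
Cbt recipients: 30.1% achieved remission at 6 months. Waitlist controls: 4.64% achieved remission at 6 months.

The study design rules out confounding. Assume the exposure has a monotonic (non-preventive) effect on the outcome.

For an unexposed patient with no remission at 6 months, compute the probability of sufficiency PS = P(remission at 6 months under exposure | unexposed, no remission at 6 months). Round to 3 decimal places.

PS ≈ 0.267

p₁ = 0.301, p₀ = 0.0464.
Under exogeneity and monotonicity, PS = (p₁ − p₀) / (1 − p₀).
PS = (0.301 − 0.0464) / (1 − 0.0464) = 0.2546 / 0.9536 ≈ 0.2670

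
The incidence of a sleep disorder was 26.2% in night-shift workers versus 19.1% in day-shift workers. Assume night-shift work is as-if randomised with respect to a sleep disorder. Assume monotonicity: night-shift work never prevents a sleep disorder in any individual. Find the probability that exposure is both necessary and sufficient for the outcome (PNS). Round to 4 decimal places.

PNS ≈ 0.0710

p₁ = 0.262, p₀ = 0.191.
Under exogeneity and monotonicity, PNS = p₁ − p₀.
PNS = 0.262 − 0.191 = 0.071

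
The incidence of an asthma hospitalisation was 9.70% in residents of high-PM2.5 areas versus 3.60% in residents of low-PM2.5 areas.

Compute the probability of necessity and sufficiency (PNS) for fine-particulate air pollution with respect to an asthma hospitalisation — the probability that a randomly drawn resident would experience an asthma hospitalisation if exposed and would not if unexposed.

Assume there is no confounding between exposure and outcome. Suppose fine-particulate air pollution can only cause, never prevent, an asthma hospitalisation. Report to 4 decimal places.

PNS ≈ 0.0610

p₁ = 0.097, p₀ = 0.036.
Under exogeneity and monotonicity, PNS = p₁ − p₀.
PNS = 0.097 − 0.036 = 0.061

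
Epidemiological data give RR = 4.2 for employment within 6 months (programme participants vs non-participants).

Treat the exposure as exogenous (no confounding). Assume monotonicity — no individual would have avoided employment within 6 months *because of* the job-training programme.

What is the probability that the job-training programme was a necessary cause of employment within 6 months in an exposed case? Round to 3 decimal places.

PN ≈ 0.762

Under exogeneity and monotonicity, PN = (RR − 1) / RR = 1 − 1/RR.
PN = (4.2 − 1) / 4.2 = 3.2 / 4.2 ≈ 0.7619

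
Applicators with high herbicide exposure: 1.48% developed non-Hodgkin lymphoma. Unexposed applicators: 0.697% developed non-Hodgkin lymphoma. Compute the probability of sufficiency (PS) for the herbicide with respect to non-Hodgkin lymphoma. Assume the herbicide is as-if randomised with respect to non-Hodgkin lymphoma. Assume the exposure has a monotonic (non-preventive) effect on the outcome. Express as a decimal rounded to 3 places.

PS ≈ 0.008

p₁ = 0.0148, p₀ = 0.00697.
Under exogeneity and monotonicity, PS = (p₁ − p₀) / (1 − p₀).
PS = (0.0148 − 0.00697) / (1 − 0.00697) = 0.00783 / 0.99303 ≈ 0.0079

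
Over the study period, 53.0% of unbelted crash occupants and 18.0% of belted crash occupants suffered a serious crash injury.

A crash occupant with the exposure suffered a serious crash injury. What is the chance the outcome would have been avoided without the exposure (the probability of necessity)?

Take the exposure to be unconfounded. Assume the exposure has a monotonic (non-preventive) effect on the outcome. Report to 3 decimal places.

p₁ = 0.53, p₀ = 0.18.
Under exogeneity and monotonicity, PN = (p₁ − p₀) / p₁.
PN = (0.53 − 0.18) / 0.53 = 0.35 / 0.53 ≈ 0.6604

PN ≈ 0.660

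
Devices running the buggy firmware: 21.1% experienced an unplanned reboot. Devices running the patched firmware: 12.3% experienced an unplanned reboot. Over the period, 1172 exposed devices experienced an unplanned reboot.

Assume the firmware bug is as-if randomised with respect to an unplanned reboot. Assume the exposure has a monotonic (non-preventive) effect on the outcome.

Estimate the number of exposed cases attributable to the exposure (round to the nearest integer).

p₁ = 0.211, p₀ = 0.123.
PN = (p₁ − p₀)/p₁ = (0.211 − 0.123) / 0.211 ≈ 0.41706.
Attributable cases ≈ PN × (exposed cases) = 0.41706 × 1172 ≈ 488.80.

about 489 cases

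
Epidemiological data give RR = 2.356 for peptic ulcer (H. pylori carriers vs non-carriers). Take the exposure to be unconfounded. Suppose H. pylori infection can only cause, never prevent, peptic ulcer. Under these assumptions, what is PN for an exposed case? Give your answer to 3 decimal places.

PN ≈ 0.576

Under exogeneity and monotonicity, PN = (RR − 1) / RR = 1 − 1/RR.
PN = (2.356 − 1) / 2.356 = 1.356 / 2.356 ≈ 0.5756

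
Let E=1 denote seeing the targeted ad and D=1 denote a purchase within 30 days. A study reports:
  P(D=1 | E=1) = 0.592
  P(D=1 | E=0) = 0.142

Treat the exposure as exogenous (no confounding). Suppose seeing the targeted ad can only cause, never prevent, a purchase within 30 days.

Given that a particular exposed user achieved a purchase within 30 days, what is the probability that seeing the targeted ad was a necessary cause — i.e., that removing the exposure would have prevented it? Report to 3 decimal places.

PN ≈ 0.760

Let p₁ = 0.592, p₀ = 0.142.
Under exogeneity and monotonicity, PN = (p₁ − p₀) / p₁.
PN = (0.592 − 0.142) / 0.592 = 0.45 / 0.592 ≈ 0.7601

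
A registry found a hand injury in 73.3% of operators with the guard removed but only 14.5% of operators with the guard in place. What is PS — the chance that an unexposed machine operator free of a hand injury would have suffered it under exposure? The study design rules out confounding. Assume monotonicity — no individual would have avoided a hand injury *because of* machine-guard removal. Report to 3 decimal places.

p₁ = 0.733, p₀ = 0.145.
Under exogeneity and monotonicity, PS = (p₁ − p₀) / (1 − p₀).
PS = (0.733 − 0.145) / (1 − 0.145) = 0.588 / 0.855 ≈ 0.6877

PS ≈ 0.688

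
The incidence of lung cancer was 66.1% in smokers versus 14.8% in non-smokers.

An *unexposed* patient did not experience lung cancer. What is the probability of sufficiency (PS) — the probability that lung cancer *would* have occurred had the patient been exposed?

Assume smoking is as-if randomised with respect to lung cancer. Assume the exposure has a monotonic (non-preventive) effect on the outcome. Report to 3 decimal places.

p₁ = 0.661, p₀ = 0.148.
Under exogeneity and monotonicity, PS = (p₁ − p₀) / (1 − p₀).
PS = (0.661 − 0.148) / (1 − 0.148) = 0.513 / 0.852 ≈ 0.6021

PS ≈ 0.602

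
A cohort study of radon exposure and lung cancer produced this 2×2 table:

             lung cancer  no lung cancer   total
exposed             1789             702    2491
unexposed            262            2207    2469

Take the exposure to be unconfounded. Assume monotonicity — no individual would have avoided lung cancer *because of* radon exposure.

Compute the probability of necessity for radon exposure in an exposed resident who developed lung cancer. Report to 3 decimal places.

p₁ = P(outcome | exposed) = 1789/2491 = 0.71819
p₀ = P(outcome | unexposed) = 262/2469 = 0.10612
Under exogeneity and monotonicity, PN = (p₁ − p₀)/p₁.
PN = (0.71819 − 0.10612) / 0.71819 ≈ 0.8522

PN ≈ 0.852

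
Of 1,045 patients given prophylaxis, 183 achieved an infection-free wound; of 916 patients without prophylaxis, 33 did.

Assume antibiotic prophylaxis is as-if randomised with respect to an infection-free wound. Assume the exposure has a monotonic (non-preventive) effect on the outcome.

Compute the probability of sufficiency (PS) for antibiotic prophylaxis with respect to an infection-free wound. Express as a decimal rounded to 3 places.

PS ≈ 0.144

p₁ = P(outcome | exposed) = 183/1045 = 0.17512
p₀ = P(outcome | unexposed) = 33/916 = 0.036026
Under exogeneity and monotonicity, PS = (p₁ − p₀) / (1 − p₀).
PS = (0.17512 − 0.036026) / (1 − 0.036026) = 0.13909 / 0.96397 ≈ 0.1443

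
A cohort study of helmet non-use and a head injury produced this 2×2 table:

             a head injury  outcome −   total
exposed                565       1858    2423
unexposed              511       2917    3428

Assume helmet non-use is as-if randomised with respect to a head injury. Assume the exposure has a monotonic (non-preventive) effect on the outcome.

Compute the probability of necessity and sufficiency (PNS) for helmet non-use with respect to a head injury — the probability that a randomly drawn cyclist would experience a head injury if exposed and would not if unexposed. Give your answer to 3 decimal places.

p₁ = P(outcome | exposed) = 565/2423 = 0.23318
p₀ = P(outcome | unexposed) = 511/3428 = 0.14907
Under exogeneity and monotonicity, PNS = p₁ − p₀.
PNS = 0.23318 − 0.14907 = 0.084115

PNS ≈ 0.084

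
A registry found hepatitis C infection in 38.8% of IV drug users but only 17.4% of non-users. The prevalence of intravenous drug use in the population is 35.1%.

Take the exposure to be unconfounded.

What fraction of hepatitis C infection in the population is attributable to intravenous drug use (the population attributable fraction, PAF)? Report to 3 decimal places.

p₁ = 0.388, p₀ = 0.174.
Overall risk P(Y=1) = π·p₁ + (1−π)·p₀ = 0.351×0.388 + 0.649×0.174 = 0.24911.
Under exogeneity, PAF = [P(Y=1) − p₀] / P(Y=1).
PAF = (0.24911 − 0.174) / 0.24911 ≈ 0.3015

PAF ≈ 0.302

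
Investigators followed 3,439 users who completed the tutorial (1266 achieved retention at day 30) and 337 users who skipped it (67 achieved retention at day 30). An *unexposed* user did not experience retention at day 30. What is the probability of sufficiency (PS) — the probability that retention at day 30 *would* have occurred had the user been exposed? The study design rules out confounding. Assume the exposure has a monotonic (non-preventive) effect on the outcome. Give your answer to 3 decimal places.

p₁ = P(outcome | exposed) = 1266/3439 = 0.36813
p₀ = P(outcome | unexposed) = 67/337 = 0.19881
Under exogeneity and monotonicity, PS = (p₁ − p₀) / (1 − p₀).
PS = (0.36813 − 0.19881) / (1 − 0.19881) = 0.16932 / 0.80119 ≈ 0.2113

PS ≈ 0.211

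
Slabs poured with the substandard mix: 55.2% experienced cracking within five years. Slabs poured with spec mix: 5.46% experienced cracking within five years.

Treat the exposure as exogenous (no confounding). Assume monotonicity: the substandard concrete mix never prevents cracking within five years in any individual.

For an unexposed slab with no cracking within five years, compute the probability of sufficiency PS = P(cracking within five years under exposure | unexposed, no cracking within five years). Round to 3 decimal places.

p₁ = 0.552, p₀ = 0.0546.
Under exogeneity and monotonicity, PS = (p₁ − p₀) / (1 − p₀).
PS = (0.552 − 0.0546) / (1 − 0.0546) = 0.4974 / 0.9454 ≈ 0.5261

PS ≈ 0.526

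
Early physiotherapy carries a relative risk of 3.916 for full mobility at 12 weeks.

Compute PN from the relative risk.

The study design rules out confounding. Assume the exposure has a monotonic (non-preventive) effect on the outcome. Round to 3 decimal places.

PN ≈ 0.745

Under exogeneity and monotonicity, PN = (RR − 1) / RR = 1 − 1/RR.
PN = (3.916 − 1) / 3.916 = 2.916 / 3.916 ≈ 0.7446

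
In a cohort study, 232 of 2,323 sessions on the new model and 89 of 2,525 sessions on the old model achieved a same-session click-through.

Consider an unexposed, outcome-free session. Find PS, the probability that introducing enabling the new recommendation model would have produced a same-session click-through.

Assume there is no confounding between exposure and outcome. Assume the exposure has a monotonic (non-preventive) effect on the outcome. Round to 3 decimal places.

p₁ = P(outcome | exposed) = 232/2323 = 0.099871
p₀ = P(outcome | unexposed) = 89/2525 = 0.035248
Under exogeneity and monotonicity, PS = (p₁ − p₀) / (1 − p₀).
PS = (0.099871 − 0.035248) / (1 − 0.035248) = 0.064623 / 0.96475 ≈ 0.0670

PS ≈ 0.067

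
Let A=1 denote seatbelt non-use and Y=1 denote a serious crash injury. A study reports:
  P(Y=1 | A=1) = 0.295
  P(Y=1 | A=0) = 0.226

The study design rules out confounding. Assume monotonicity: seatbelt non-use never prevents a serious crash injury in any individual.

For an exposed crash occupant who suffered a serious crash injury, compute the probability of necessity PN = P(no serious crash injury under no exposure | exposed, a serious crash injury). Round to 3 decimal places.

PN ≈ 0.234

Let p₁ = 0.295, p₀ = 0.226.
Under exogeneity and monotonicity, PN = (p₁ − p₀) / p₁.
PN = (0.295 − 0.226) / 0.295 = 0.069 / 0.295 ≈ 0.2339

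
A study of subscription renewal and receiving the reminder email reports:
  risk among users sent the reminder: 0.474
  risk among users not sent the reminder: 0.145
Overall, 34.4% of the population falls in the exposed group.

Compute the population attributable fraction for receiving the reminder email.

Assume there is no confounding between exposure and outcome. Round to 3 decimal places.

PAF ≈ 0.438

Let p₁ = 0.474, p₀ = 0.145.
Overall risk P(Y=1) = π·p₁ + (1−π)·p₀ = 0.344×0.474 + 0.656×0.145 = 0.25818.
Under exogeneity, PAF = [P(Y=1) − p₀] / P(Y=1).
PAF = (0.25818 − 0.145) / 0.25818 ≈ 0.4384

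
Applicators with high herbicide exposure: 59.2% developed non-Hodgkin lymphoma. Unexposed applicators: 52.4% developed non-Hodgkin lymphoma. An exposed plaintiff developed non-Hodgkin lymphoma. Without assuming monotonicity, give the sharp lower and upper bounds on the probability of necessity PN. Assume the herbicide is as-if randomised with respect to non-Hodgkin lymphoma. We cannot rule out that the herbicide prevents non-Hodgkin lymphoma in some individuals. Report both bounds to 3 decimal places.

0.115 ≤ PN ≤ 0.804

p₁ = 0.592, p₀ = 0.524.
Under exogeneity alone the bounds on PN are max{0,(p₁−p₀)/p₁} ≤ PN ≤ min{1,(1−p₀)/p₁}.
  lower = (p₁ − p₀)/p₁ = 0.068 / 0.592 ≈ 0.1149
  upper = min{1, (1 − p₀)/p₁} = 0.476 / 0.592 ≈ 0.8041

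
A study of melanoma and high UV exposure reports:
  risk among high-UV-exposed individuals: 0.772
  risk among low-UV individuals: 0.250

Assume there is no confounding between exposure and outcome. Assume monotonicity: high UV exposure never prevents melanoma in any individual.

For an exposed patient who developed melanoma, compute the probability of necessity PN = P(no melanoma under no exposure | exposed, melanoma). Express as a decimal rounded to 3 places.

PN ≈ 0.676

Let p₁ = 0.772, p₀ = 0.25.
Under exogeneity and monotonicity, PN = (p₁ − p₀) / p₁.
PN = (0.772 − 0.25) / 0.772 = 0.522 / 0.772 ≈ 0.6762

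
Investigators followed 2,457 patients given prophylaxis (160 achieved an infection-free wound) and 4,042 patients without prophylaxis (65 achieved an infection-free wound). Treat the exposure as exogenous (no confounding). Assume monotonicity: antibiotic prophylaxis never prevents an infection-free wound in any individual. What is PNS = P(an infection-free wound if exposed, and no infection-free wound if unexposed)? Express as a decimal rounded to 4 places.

p₁ = P(outcome | exposed) = 160/2457 = 0.06512
p₀ = P(outcome | unexposed) = 65/4042 = 0.016081
Under exogeneity and monotonicity, PNS = p₁ − p₀.
PNS = 0.06512 − 0.016081 = 0.049039

PNS ≈ 0.0490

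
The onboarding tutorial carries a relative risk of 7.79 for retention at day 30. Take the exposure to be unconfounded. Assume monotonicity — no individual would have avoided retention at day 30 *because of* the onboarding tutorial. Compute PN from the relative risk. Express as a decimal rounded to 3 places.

Under exogeneity and monotonicity, PN = (RR − 1) / RR = 1 − 1/RR.
PN = (7.79 − 1) / 7.79 = 6.79 / 7.79 ≈ 0.8716

PN ≈ 0.872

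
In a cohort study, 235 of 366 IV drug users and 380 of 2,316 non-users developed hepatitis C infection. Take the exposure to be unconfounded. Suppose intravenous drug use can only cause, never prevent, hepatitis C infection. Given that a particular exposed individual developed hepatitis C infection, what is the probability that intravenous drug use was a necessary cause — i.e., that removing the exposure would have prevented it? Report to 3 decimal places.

p₁ = P(outcome | exposed) = 235/366 = 0.64208
p₀ = P(outcome | unexposed) = 380/2316 = 0.16408
Under exogeneity and monotonicity, PN = (p₁ − p₀) / p₁.
PN = (0.64208 − 0.16408) / 0.64208 = 0.478 / 0.64208 ≈ 0.7445

PN ≈ 0.744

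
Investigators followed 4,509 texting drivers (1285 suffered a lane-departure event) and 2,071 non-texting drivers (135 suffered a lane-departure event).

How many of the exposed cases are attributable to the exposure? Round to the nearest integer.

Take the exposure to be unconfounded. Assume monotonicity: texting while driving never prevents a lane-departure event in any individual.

p₁ = P(outcome | exposed) = 1285/4509 = 0.28499
p₀ = P(outcome | unexposed) = 135/2071 = 0.065186
PN = (p₁ − p₀)/p₁ = (0.28499 − 0.065186) / 0.28499 ≈ 0.77127.
Attributable cases ≈ PN × (exposed cases) = 0.77127 × 1285 ≈ 991.08.

about 991 cases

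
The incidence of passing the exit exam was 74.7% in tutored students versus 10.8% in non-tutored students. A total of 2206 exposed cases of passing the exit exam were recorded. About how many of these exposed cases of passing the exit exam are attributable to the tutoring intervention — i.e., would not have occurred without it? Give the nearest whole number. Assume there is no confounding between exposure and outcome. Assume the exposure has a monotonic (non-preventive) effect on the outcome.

p₁ = 0.747, p₀ = 0.108.
PN = (p₁ − p₀)/p₁ = (0.747 − 0.108) / 0.747 ≈ 0.85542.
Attributable cases ≈ PN × (exposed cases) = 0.85542 × 2206 ≈ 1887.06.

about 1887 cases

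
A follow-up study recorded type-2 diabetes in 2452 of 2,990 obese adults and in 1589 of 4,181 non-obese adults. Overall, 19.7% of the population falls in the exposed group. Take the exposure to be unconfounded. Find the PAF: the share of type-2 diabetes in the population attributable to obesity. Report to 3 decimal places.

PAF ≈ 0.186

p₁ = P(outcome | exposed) = 2452/2990 = 0.82007
p₀ = P(outcome | unexposed) = 1589/4181 = 0.38005
Overall risk P(Y=1) = π·p₁ + (1−π)·p₀ = 0.197×0.82007 + 0.803×0.38005 = 0.46674.
Under exogeneity, PAF = [P(Y=1) − p₀] / P(Y=1).
PAF = (0.46674 − 0.38005) / 0.46674 ≈ 0.1857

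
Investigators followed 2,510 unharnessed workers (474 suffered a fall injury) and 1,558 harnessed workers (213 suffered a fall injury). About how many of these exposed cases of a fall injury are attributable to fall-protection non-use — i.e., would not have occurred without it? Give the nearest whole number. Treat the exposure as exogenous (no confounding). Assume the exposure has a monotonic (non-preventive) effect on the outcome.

about 131 cases

p₁ = P(outcome | exposed) = 474/2510 = 0.18884
p₀ = P(outcome | unexposed) = 213/1558 = 0.13671
PN = (p₁ − p₀)/p₁ = (0.18884 − 0.13671) / 0.18884 ≈ 0.27605.
Attributable cases ≈ PN × (exposed cases) = 0.27605 × 474 ≈ 130.85.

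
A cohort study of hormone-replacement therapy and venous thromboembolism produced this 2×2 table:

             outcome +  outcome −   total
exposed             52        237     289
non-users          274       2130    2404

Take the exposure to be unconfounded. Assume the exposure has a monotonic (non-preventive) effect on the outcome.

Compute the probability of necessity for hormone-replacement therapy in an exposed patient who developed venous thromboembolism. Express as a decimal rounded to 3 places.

PN ≈ 0.367

p₁ = P(outcome | exposed) = 52/289 = 0.17993
p₀ = P(outcome | unexposed) = 274/2404 = 0.11398
Under exogeneity and monotonicity, PN = (p₁ − p₀)/p₁.
PN = (0.17993 − 0.11398) / 0.17993 ≈ 0.3666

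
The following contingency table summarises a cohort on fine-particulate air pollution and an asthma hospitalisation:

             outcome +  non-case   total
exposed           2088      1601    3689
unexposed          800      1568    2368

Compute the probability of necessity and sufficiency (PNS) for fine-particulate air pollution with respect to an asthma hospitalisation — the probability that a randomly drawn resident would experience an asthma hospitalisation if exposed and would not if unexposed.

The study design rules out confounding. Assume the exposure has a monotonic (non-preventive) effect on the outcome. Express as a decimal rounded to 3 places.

p₁ = P(outcome | exposed) = 2088/3689 = 0.56601
p₀ = P(outcome | unexposed) = 800/2368 = 0.33784
Under exogeneity and monotonicity, PNS = p₁ − p₀.
PNS = 0.56601 − 0.33784 = 0.22817

PNS ≈ 0.228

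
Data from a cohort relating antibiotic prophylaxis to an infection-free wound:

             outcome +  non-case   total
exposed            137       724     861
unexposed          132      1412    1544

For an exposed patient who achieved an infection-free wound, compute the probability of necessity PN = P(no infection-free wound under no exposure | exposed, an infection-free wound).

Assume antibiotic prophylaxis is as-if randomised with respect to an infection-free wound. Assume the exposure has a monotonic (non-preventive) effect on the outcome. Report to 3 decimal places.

p₁ = P(outcome | exposed) = 137/861 = 0.15912
p₀ = P(outcome | unexposed) = 132/1544 = 0.085492
Under exogeneity and monotonicity, PN = (p₁ − p₀)/p₁.
PN = (0.15912 − 0.085492) / 0.15912 ≈ 0.4627

PN ≈ 0.463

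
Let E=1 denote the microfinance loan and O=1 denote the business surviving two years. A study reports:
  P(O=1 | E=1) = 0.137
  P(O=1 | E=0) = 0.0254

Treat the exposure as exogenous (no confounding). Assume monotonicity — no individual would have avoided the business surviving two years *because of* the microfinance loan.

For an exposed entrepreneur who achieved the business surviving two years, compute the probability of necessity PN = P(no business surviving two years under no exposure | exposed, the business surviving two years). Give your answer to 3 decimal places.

PN ≈ 0.815

Let p₁ = 0.137, p₀ = 0.0254.
Under exogeneity and monotonicity, PN = (p₁ − p₀) / p₁.
PN = (0.137 − 0.0254) / 0.137 = 0.1116 / 0.137 ≈ 0.8146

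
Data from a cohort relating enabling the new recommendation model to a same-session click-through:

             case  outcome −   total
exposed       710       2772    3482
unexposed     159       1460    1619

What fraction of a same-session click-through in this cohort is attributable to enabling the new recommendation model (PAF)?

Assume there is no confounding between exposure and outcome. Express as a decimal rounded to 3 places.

PAF ≈ 0.424

p₁ = P(outcome | exposed) = 710/3482 = 0.20391
p₀ = P(outcome | unexposed) = 159/1619 = 0.098209
Exposure prevalence π = 3482/5101 = 0.68261; overall risk P(Y=1) = 0.17036.
Under exogeneity, PAF = [P(Y=1) − p₀]/P(Y=1).
PAF = (0.17036 − 0.098209) / 0.17036 ≈ 0.4235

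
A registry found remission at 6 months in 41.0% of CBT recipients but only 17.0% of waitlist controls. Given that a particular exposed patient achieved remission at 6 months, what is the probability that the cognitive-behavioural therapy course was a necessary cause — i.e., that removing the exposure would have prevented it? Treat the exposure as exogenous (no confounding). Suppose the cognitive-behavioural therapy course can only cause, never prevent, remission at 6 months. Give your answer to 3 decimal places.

p₁ = 0.41, p₀ = 0.17.
Under exogeneity and monotonicity, PN = (p₁ − p₀) / p₁.
PN = (0.41 − 0.17) / 0.41 = 0.24 / 0.41 ≈ 0.5854

PN ≈ 0.585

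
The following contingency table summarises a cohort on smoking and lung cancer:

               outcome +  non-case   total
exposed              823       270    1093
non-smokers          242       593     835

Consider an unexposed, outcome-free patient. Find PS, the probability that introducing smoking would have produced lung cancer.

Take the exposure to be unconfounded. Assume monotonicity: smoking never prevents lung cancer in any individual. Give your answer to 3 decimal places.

p₁ = P(outcome | exposed) = 823/1093 = 0.75297
p₀ = P(outcome | unexposed) = 242/835 = 0.28982
Under exogeneity and monotonicity, PS = (p₁ − p₀) / (1 − p₀).
PS = (0.75297 − 0.28982) / (1 − 0.28982) = 0.46315 / 0.71018 ≈ 0.6522

PS ≈ 0.652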